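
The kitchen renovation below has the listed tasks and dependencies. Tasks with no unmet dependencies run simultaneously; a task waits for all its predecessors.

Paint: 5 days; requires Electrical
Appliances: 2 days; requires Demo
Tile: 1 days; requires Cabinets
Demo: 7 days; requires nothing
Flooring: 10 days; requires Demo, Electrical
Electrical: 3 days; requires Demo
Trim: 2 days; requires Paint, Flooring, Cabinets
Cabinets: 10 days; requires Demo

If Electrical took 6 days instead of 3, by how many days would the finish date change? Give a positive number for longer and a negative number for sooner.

3

Baseline: Demo→Electrical→Flooring→Trim = 7+3+10+2 = 22 → 22 days.
Electrical is on the critical path; changing it to 6 makes that path 25 days.
No other chain overtakes it, so the finish is 25 days.
Change in finish: 25 − 22 = +3 days.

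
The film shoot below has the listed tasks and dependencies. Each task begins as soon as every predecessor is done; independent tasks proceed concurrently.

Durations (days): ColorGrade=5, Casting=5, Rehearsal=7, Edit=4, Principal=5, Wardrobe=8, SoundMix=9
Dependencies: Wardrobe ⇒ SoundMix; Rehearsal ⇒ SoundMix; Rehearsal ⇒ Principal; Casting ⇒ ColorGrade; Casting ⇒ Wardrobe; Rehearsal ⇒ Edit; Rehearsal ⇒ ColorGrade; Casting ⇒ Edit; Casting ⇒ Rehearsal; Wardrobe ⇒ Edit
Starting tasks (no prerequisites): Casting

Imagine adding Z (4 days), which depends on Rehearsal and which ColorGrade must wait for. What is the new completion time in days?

Originally the film shoot takes 22 days.
With Z inserted, ColorGrade now waits for max(Rehearsal, Casting, Z).
New critical path: Casting→Wardrobe→SoundMix = 5+8+9 = 22 ⇒ 22 days.

22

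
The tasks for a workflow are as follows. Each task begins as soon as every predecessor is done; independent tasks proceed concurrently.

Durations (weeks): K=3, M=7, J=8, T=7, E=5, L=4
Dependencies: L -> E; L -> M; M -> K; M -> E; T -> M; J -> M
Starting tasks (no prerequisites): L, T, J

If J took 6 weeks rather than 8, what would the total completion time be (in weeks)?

Baseline: J→M→E = 8+7+5 = 20 → 20 weeks.
Since J is critical, the -2 change carries straight to that chain (now 18 weeks).
The binding chain switches to T→M→E = 7+7+5 = 19; finish 19 weeks.

19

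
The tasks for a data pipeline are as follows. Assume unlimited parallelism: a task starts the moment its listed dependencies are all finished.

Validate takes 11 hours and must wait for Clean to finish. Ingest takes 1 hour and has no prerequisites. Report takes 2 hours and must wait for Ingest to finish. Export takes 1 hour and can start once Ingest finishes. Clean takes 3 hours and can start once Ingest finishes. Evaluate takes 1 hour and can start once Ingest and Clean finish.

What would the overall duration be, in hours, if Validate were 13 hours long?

17

Baseline: Ingest→Clean→Validate = 1+3+11 = 15 → 15 hours.
Since Validate is critical, the +2 change carries straight to that chain (now 17 hours).
No other chain overtakes it, so the finish is 17 hours.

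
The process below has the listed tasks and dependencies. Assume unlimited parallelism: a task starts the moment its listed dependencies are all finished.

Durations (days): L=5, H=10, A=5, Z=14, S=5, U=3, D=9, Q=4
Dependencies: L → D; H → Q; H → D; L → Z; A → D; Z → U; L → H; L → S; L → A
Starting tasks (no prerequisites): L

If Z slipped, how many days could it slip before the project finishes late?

L→H→D = 5+10+9 = 24 sets the makespan at 24 days.
Z finishes as early as 19 and must finish by 21.
Float = 24 − 22 = 2.

2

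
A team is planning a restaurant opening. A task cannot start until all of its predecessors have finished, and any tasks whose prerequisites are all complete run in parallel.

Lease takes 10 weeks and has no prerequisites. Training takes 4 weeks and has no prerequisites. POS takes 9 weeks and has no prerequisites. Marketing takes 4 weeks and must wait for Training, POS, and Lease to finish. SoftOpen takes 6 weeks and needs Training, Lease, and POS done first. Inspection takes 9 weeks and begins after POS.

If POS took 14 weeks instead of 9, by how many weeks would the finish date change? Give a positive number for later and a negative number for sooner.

5

The binding path is POS→Inspection = 9+9 = 18; finish at 18 weeks.
POS is on the critical path; changing it to 14 makes that path 23 weeks.
The critical path is still POS→Inspection; finish is now 23 weeks.
Change in finish: 23 − 18 = +5 weeks.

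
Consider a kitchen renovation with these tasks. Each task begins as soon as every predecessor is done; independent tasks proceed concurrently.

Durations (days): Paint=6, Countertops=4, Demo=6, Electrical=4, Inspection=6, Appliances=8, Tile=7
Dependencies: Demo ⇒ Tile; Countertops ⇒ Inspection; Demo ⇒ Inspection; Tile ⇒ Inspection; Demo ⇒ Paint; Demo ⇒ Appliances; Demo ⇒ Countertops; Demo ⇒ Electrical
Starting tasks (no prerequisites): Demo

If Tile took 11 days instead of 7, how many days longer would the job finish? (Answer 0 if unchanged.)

4

Critical path before the change: Demo→Tile→Inspection = 6+7+6 = 19 giving 19 days.
Since Tile is critical, the +4 change carries straight to that chain (now 23 days).
No other chain overtakes it, so the finish is 23 days.
Change in finish: 23 − 19 = +4 days.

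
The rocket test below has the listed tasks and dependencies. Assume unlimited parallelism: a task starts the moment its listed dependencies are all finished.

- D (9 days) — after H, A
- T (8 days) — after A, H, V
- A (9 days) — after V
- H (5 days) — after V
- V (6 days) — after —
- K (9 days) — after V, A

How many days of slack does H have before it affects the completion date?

V→A→K = 6+9+9 = 24 sets the makespan at 24 days.
H finishes as early as 11 and must finish by 15.
Float = 24 − 20 = 4.

4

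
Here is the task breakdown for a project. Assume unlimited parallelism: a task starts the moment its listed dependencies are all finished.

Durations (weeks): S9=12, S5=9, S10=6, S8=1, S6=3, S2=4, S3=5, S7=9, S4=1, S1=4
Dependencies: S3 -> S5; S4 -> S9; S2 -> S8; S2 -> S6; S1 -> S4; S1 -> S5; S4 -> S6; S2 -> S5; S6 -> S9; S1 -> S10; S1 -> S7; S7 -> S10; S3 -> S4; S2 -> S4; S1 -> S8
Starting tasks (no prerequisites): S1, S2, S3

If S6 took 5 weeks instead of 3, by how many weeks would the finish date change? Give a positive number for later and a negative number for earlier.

As given, the longest chain is S3→S4→S6→S9 = 5+1+3+12 = 21, so the finish is 21 weeks.
Since S6 is critical, the +2 change carries straight to that chain (now 23 weeks).
That remains the longest chain; total 23 weeks.
Change in finish: 23 − 21 = +2 weeks.

2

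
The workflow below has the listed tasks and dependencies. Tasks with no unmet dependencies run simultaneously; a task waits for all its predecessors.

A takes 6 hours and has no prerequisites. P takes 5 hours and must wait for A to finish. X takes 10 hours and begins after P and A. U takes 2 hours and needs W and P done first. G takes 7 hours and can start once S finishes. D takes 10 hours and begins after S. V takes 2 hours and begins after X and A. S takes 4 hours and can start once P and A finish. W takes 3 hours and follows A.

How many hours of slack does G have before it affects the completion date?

3

A→P→S→D = 6+5+4+10 = 25 sets the makespan at 25 hours.
G finishes as early as 22 and must finish by 25.
Float = 25 − 22 = 3.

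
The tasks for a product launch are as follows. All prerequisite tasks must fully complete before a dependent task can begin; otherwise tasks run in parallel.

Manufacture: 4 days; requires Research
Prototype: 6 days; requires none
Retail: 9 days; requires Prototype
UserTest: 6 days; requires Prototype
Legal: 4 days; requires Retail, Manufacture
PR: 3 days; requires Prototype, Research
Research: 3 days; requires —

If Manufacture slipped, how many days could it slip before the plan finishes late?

Prototype→Retail→Legal = 6+9+4 = 19 sets the makespan at 19 days.
The longest chain containing Manufacture totals 11 days.
Float = 19 − 11 = 8.

8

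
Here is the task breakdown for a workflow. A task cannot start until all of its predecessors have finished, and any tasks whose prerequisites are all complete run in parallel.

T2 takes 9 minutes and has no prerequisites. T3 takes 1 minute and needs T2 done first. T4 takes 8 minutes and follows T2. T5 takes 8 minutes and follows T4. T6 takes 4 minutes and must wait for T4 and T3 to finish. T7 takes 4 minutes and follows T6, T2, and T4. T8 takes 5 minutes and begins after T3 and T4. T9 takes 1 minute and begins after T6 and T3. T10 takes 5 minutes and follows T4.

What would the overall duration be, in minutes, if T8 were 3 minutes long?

25

Critical path before the change: T2→T4→T5 = 9+8+8 = 25 giving 25 minutes.
The longest path through T8 is only 22 minutes, so T8 has float 3.
The critical path is still T2→T4→T5; finish is now 25 minutes.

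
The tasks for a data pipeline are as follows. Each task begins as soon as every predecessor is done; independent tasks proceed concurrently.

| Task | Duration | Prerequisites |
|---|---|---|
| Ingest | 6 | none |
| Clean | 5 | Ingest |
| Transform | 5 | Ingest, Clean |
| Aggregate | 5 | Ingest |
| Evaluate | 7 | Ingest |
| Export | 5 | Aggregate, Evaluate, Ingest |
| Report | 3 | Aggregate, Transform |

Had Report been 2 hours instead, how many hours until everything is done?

Baseline: Ingest→Clean→Transform→Report = 6+5+5+3 = 19 → 19 hours.
Report is on the critical path; changing it to 2 makes that path 18 hours.
That remains the longest chain; total 18 hours.

18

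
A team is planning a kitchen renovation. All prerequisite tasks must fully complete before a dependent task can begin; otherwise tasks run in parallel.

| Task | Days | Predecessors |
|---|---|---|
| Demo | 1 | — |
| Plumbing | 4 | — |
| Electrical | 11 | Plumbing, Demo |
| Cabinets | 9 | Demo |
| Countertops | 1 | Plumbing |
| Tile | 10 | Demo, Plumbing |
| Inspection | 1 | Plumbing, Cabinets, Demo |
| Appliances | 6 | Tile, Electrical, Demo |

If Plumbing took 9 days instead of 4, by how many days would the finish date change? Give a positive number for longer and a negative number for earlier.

5

As given, the longest chain is Plumbing→Electrical→Appliances = 4+11+6 = 21, so the finish is 21 days.
Plumbing is on the critical path; changing it to 9 makes that path 26 days.
No other chain overtakes it, so the finish is 26 days.
Change in finish: 26 − 21 = +5 days.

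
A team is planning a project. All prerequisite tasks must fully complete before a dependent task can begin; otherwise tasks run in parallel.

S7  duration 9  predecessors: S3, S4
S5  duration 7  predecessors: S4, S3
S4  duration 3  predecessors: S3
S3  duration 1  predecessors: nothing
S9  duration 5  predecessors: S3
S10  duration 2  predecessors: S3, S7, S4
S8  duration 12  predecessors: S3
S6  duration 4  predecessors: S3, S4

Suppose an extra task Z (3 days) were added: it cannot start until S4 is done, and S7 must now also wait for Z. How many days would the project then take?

Originally the project takes 15 days.
With Z inserted, S7 now waits for max(S3, S4, Z).
New critical path: S3→S4→Z→S7→S10 = 1+3+3+9+2 = 18 ⇒ 18 days.

18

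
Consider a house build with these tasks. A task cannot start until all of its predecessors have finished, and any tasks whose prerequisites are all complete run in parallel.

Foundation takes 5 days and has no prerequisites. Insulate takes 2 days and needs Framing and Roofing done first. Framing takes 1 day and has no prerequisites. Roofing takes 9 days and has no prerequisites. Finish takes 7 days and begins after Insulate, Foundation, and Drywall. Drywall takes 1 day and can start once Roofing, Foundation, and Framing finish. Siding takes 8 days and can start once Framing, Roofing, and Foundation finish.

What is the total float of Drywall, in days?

Critical path: Roofing→Insulate→Finish = 9+2+7 = 18, so the finish is 18 days.
Drywall finishes as early as 10 and must finish by 11.
So Drywall can slip 11 − 10 = 1 day.

1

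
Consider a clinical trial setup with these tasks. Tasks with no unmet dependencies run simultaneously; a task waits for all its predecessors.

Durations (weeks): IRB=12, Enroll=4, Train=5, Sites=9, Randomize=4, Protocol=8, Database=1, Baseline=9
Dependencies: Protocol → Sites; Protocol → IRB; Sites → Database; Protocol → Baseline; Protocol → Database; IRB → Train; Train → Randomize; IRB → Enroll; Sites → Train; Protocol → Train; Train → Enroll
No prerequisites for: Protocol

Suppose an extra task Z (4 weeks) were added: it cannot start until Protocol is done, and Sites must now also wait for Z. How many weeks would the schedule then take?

Originally the schedule takes 29 weeks.
With Z inserted, Sites now waits for max(Protocol, Z).
New critical path: Protocol→Z→Sites→Train→Randomize = 8+4+9+5+4 = 30 ⇒ 30 weeks.

30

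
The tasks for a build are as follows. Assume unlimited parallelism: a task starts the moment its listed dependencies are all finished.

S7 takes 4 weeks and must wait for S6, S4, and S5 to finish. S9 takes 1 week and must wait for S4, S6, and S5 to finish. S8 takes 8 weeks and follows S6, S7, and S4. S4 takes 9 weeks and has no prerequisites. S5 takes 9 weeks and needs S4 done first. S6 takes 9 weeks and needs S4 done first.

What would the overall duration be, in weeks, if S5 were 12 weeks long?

33

The binding path is S4→S5→S7→S8 = 9+9+4+8 = 30; finish at 30 weeks.
S5 lies on that path, so at 12 weeks the path becomes 33 weeks.
That remains the longest chain; total 33 weeks.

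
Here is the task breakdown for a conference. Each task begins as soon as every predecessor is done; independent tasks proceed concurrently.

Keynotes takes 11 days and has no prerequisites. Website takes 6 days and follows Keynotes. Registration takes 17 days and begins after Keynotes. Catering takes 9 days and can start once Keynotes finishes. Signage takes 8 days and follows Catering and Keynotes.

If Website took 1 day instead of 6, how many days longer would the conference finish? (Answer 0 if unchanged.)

The binding path is Keynotes→Registration = 11+17 = 28; finish at 28 days.
The longest path through Website is only 17 days, so Website has float 11.
No other chain overtakes it, so the finish is 28 days.
Change in finish: 28 − 28 = +0 days.

0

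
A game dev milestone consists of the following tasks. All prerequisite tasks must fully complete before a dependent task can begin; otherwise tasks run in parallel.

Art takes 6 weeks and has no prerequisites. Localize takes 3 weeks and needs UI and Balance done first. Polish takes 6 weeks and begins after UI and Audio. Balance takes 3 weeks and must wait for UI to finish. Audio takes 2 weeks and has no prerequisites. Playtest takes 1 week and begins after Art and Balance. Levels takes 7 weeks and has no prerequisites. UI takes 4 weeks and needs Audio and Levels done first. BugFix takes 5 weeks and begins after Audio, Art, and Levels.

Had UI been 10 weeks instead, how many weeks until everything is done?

23

Critical path before the change: Levels→UI→Balance→Localize = 7+4+3+3 = 17 giving 17 weeks.
UI is on the critical path; changing it to 10 makes that path 23 weeks.
No other chain overtakes it, so the finish is 23 weeks.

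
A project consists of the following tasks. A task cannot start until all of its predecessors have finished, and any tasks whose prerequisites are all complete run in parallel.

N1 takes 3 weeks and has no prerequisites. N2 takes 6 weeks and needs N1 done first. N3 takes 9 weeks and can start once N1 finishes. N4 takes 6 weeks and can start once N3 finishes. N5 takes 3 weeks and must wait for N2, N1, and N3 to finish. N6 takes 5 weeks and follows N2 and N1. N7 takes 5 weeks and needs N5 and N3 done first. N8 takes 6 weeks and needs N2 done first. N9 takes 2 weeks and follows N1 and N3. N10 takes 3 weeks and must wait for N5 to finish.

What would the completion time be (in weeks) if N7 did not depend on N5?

Original critical path: N1→N3→N5→N7 = 3+9+3+5 = 20 ⇒ 20 weeks.
Without N5→N7, N7's earliest start moves from 15 to 12.
The longest chain is now N1→N3→N4 = 3+9+6 = 18, so the plan takes 18 weeks.

18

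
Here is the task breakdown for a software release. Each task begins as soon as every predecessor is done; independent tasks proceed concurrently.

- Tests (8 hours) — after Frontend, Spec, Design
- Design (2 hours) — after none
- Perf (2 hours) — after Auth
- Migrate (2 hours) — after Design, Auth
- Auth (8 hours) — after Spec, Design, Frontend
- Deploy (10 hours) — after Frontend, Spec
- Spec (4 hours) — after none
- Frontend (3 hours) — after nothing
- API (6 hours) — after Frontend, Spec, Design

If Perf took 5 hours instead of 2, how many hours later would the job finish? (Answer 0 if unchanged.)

As given, the longest chain is Spec→Auth→Perf = 4+8+2 = 14, so the finish is 14 hours.
Since Perf is critical, the +3 change carries straight to that chain (now 17 hours).
No other chain overtakes it, so the finish is 17 hours.
Change in finish: 17 − 14 = +3 hours.

3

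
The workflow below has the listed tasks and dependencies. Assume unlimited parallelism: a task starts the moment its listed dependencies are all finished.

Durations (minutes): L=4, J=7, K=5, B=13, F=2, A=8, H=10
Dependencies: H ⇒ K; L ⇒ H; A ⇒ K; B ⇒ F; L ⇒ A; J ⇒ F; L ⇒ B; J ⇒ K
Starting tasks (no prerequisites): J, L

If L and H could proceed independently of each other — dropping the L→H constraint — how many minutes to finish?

Before: longest chain L→B→F = 4+13+2 = 19, finish 19.
Without L→H, H's earliest start moves from 4 to 0.
New critical path: L→B→F = 4+13+2 = 19 ⇒ 19 minutes.

19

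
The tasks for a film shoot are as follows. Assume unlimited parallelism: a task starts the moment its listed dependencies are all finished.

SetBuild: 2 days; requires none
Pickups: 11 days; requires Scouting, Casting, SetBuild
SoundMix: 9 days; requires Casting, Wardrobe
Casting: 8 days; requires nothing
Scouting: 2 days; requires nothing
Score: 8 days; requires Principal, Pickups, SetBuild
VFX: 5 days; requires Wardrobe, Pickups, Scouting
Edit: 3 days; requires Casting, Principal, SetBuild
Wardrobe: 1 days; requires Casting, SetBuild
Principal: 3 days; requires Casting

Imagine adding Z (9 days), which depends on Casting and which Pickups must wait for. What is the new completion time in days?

Originally the schedule takes 27 days.
With Z inserted, Pickups now waits for max(Scouting, Casting, SetBuild, Z).
New critical path: Casting→Z→Pickups→Score = 8+9+11+8 = 36 ⇒ 36 days.

36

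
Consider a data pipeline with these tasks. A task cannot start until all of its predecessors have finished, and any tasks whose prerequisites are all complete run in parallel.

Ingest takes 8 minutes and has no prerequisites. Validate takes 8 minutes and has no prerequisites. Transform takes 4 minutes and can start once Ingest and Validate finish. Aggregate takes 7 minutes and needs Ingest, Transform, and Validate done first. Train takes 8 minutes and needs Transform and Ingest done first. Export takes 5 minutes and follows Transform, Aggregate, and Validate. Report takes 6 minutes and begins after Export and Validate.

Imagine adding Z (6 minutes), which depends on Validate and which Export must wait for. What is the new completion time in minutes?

30

Originally the job takes 30 minutes.
With Z inserted, Export now waits for max(Transform, Aggregate, Validate, Z).
New critical path: Ingest→Transform→Aggregate→Export→Report = 8+4+7+5+6 = 30 ⇒ 30 minutes.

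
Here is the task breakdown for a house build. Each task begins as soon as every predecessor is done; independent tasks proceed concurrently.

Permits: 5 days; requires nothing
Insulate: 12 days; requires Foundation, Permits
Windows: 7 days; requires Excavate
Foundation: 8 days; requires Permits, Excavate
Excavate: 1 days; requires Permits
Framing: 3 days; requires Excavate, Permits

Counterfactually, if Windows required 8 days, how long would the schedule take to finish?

26

As given, the longest chain is Permits→Excavate→Foundation→Insulate = 5+1+8+12 = 26, so the finish is 26 days.
Windows is off the critical path — its longest chain is 13 days, giving 13 of slack.
That remains the longest chain; total 26 days.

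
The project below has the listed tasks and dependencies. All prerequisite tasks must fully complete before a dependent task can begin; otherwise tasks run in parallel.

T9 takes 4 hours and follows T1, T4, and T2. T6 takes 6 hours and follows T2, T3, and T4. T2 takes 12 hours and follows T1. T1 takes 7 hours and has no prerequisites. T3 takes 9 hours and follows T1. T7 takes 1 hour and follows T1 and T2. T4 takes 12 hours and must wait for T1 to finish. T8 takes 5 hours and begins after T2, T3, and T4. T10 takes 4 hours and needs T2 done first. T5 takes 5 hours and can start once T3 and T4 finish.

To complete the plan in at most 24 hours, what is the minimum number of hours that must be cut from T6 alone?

1

Current finish: 25 hours; target: 24.
T6 is on every critical path, so each hour cut from T6 cuts the finish by one (this holds down to a finish of 24).
Need 25 − 24 = 1 hour off T6 → T6 becomes 5 hours, finish becomes 24.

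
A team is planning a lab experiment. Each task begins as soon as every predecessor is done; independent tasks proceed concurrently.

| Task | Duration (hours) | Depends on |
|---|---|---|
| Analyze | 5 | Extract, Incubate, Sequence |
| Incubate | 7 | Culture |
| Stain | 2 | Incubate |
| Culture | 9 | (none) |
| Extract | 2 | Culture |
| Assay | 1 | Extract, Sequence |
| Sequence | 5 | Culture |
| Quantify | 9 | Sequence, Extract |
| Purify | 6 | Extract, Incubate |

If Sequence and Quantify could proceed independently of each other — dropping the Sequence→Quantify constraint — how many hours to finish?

Original critical path: Culture→Sequence→Quantify = 9+5+9 = 23 ⇒ 23 hours.
Without Sequence→Quantify, Quantify's earliest start moves from 14 to 11.
New critical path: Culture→Incubate→Purify = 9+7+6 = 22 ⇒ 22 hours.

22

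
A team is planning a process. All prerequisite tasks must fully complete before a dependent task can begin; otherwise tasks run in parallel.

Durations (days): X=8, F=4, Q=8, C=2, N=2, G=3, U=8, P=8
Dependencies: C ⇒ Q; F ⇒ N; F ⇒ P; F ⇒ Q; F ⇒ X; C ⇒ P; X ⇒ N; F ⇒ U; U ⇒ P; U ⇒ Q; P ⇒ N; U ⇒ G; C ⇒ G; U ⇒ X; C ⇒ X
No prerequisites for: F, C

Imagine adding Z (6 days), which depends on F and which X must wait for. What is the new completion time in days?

Originally the plan takes 22 days.
With Z inserted, X now waits for max(F, C, U, Z).
New critical path: F→U→P→N = 4+8+8+2 = 22 ⇒ 22 days.

22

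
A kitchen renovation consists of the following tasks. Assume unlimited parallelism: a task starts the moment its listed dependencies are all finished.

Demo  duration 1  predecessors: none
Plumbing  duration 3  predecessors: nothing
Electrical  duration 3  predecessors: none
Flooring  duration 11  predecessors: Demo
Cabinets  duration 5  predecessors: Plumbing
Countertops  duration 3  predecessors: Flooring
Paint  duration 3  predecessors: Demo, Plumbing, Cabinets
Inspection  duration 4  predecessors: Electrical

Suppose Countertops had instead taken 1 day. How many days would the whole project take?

The binding path is Demo→Flooring→Countertops = 1+11+3 = 15; finish at 15 days.
Since Countertops is critical, the -2 change carries straight to that chain (now 13 days).
That remains the longest chain; total 13 days.

13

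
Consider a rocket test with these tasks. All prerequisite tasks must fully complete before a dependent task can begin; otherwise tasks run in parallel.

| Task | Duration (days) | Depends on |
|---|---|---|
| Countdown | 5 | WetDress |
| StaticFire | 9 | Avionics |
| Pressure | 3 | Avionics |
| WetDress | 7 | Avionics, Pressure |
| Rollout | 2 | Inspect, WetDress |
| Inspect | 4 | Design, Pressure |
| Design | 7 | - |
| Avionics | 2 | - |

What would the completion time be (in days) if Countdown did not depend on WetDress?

14

Original critical path: Avionics→Pressure→WetDress→Countdown = 2+3+7+5 = 17 ⇒ 17 days.
Without WetDress→Countdown, Countdown's earliest start moves from 12 to 0.
The longest chain is now Avionics→Pressure→WetDress→Rollout = 2+3+7+2 = 14, so the schedule takes 14 days.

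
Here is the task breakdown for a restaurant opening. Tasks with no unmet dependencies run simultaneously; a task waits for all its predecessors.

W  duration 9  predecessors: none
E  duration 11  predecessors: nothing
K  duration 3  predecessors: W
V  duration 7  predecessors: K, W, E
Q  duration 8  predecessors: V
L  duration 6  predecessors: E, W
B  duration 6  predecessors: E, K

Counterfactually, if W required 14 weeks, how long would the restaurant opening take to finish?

32

As given, the longest chain is W→K→V→Q = 9+3+7+8 = 27, so the finish is 27 weeks.
W lies on that path, so at 14 weeks the path becomes 32 weeks.
No other chain overtakes it, so the finish is 32 weeks.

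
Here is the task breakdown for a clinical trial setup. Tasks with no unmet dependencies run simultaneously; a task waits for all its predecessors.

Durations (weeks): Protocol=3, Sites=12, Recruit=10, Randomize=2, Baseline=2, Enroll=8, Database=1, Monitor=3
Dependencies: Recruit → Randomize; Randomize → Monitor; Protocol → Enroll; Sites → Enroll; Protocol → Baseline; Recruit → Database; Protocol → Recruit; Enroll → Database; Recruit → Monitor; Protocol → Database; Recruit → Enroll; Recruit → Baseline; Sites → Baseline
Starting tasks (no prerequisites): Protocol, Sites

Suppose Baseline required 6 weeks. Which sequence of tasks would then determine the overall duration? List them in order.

Protocol, Recruit, Enroll, Database

The binding path is Protocol→Recruit→Enroll→Database = 3+10+8+1 = 22; finish at 22 weeks.
Baseline has 7 weeks of float (longest path through it is 15).
No other chain overtakes it, so the finish is 22 weeks.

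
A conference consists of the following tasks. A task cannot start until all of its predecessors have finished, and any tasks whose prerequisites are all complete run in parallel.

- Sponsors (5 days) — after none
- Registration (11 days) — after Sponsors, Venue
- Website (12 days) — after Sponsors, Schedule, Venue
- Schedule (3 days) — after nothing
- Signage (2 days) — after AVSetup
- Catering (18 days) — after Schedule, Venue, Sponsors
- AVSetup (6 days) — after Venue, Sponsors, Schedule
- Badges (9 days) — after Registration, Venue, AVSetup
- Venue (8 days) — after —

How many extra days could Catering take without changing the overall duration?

2

Venue→Registration→Badges = 8+11+9 = 28 sets the makespan at 28 days.
Longest path through Catering: 26 days (earliest finish 26, latest finish 28).
Slack of Catering = 10 − 8 = 2 days.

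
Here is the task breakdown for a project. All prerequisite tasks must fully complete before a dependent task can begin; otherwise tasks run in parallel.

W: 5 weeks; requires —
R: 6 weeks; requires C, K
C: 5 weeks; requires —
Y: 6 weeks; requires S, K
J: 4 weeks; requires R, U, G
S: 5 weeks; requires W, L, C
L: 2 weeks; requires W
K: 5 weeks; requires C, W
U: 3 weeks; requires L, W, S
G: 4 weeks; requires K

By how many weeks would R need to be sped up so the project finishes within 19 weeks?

Current finish: 20 weeks; target: 19.
R is on every critical path, so each week cut from R cuts the finish by one (this holds down to a finish of 19).
Need 20 − 19 = 1 week off R → R becomes 5 weeks, finish becomes 19.

1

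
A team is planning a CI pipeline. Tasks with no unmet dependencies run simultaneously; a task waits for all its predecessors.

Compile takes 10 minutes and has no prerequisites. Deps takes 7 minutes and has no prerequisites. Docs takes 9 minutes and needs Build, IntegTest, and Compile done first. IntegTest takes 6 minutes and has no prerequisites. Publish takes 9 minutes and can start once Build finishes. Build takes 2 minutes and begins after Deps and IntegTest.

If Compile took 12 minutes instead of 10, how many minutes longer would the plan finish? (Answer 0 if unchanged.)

2

Baseline: Compile→Docs = 10+9 = 19 → 19 minutes.
Since Compile is critical, the +2 change carries straight to that chain (now 21 minutes).
No other chain overtakes it, so the finish is 21 minutes.
Change in finish: 21 − 19 = +2 minutes.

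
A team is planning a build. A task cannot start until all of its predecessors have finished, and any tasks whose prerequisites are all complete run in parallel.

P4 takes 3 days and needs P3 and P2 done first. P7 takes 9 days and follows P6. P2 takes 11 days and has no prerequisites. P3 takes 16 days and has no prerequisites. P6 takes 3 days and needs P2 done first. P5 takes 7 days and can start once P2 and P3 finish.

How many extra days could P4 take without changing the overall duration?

4

Critical path: P2→P6→P7 = 11+3+9 = 23, so the finish is 23 days.
P4 finishes as early as 19 and must finish by 23.
Slack of P4 = 20 − 16 = 4 days.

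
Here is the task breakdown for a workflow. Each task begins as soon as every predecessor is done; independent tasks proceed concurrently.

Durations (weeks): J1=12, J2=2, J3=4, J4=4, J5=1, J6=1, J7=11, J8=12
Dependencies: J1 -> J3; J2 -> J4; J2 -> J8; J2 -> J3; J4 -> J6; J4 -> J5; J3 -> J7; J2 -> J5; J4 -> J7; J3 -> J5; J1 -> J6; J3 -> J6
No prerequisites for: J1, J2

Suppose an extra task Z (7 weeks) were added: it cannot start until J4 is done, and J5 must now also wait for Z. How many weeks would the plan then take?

Originally the plan takes 27 weeks.
With Z inserted, J5 now waits for max(J2, J4, J3, Z).
New critical path: J1→J3→J7 = 12+4+11 = 27 ⇒ 27 weeks.

27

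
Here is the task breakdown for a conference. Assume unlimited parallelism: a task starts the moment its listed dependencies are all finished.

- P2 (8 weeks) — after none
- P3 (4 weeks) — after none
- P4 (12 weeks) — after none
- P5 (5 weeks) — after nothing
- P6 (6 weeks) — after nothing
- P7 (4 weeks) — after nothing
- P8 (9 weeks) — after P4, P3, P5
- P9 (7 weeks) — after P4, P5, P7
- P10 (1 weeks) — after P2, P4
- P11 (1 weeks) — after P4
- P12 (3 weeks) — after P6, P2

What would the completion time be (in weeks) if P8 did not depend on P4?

Before: longest chain P4→P8 = 12+9 = 21, finish 21.
Without P4→P8, P8's earliest start moves from 12 to 5.
The longest chain is now P4→P9 = 12+7 = 19, so the schedule takes 19 weeks.

19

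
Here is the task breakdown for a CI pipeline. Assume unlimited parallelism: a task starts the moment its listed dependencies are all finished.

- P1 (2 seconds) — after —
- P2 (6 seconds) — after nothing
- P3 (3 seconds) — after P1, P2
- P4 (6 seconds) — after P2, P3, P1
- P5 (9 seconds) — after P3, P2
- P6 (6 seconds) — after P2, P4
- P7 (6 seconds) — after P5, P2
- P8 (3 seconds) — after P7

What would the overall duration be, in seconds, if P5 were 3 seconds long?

21

Baseline: P2→P3→P5→P7→P8 = 6+3+9+6+3 = 27 → 27 seconds.
P5 is on the critical path; changing it to 3 makes that path 21 seconds.
The binding chain switches to P2→P3→P4→P6 = 6+3+6+6 = 21; finish 21 seconds.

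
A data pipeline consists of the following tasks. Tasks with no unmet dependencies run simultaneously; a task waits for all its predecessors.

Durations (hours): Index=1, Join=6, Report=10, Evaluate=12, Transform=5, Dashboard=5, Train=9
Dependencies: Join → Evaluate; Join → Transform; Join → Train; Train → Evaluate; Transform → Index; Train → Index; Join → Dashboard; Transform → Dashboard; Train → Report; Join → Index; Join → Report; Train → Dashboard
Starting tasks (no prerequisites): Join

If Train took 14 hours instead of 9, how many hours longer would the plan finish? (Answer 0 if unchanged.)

5

Critical path before the change: Join→Train→Evaluate = 6+9+12 = 27 giving 27 hours.
Train lies on that path, so at 14 hours the path becomes 32 hours.
The critical path is still Join→Train→Evaluate; finish is now 32 hours.
Change in finish: 32 − 27 = +5 hours.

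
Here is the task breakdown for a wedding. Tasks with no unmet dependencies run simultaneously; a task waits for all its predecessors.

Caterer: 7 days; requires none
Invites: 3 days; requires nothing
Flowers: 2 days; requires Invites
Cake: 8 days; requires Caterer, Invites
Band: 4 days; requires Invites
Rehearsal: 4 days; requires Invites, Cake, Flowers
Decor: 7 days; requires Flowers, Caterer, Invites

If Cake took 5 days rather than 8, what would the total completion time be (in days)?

Critical path before the change: Caterer→Cake→Rehearsal = 7+8+4 = 19 giving 19 days.
Since Cake is critical, the -3 change carries straight to that chain (now 16 days).
No other chain overtakes it, so the finish is 16 days.

16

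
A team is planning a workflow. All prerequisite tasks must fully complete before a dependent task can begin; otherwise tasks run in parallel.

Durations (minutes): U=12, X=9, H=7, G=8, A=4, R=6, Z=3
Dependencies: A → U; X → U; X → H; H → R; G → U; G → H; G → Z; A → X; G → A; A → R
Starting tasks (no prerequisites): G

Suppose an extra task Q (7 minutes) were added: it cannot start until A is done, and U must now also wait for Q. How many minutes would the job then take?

34

Originally the job takes 34 minutes.
With Q inserted, U now waits for max(G, A, X, Q).
New critical path: G→A→X→H→R = 8+4+9+7+6 = 34 ⇒ 34 minutes.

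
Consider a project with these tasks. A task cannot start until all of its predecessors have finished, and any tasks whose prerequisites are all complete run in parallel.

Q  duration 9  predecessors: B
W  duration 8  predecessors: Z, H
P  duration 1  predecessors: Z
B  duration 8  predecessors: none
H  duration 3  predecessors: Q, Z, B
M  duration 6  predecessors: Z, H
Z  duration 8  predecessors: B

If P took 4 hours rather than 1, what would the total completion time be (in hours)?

The binding path is B→Q→H→W = 8+9+3+8 = 28; finish at 28 hours.
P has 11 hours of float (longest path through it is 17).
That remains the longest chain; total 28 hours.

28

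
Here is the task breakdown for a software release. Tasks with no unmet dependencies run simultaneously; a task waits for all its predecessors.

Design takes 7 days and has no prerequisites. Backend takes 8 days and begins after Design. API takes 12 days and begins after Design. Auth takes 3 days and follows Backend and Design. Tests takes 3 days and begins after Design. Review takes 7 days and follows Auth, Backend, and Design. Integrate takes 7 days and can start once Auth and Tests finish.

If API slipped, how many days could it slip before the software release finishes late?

The longest chain is Design→Backend→Auth→Review = 7+8+3+7 = 25; overall finish 25 days.
The longest chain containing API totals 19 days.
So API can slip 25 − 19 = 6 days.

6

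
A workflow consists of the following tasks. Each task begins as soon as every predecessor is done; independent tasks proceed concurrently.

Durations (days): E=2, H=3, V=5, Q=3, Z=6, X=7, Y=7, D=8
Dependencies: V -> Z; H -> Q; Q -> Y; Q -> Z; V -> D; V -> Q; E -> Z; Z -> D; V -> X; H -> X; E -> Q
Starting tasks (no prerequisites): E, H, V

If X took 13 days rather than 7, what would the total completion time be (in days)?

22

The binding path is V→Q→Z→D = 5+3+6+8 = 22; finish at 22 days.
The longest path through X is only 12 days, so X has float 10.
No other chain overtakes it, so the finish is 22 days.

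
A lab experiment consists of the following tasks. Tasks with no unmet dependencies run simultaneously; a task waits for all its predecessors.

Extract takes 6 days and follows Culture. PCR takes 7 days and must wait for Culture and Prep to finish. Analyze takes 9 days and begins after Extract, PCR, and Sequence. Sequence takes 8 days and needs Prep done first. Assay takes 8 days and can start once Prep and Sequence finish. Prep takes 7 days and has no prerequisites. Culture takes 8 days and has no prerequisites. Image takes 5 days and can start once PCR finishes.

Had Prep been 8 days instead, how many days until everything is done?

Actual critical path: Prep→Sequence→Analyze = 7+8+9 = 24 ⇒ 24 days.
Prep lies on that path, so at 8 days the path becomes 25 days.
That remains the longest chain; total 25 days.

25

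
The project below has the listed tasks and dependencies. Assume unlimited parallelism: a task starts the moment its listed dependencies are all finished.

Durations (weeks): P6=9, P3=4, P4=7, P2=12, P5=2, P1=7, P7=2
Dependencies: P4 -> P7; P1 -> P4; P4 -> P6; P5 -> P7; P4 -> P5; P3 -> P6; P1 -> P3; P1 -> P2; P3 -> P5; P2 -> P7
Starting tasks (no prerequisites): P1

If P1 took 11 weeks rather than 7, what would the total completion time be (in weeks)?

27

Actual critical path: P1→P4→P6 = 7+7+9 = 23 ⇒ 23 weeks.
Since P1 is critical, the +4 change carries straight to that chain (now 27 weeks).
That remains the longest chain; total 27 weeks.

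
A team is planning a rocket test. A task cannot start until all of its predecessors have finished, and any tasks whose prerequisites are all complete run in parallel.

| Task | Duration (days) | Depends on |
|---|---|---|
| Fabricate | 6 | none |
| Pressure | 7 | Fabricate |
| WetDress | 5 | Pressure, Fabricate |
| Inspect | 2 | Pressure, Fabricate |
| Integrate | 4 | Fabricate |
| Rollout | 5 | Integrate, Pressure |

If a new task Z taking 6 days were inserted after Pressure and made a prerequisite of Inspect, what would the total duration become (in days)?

Originally the rocket test takes 18 days.
With Z inserted, Inspect now waits for max(Pressure, Fabricate, Z).
New critical path: Fabricate→Pressure→Z→Inspect = 6+7+6+2 = 21 ⇒ 21 days.

21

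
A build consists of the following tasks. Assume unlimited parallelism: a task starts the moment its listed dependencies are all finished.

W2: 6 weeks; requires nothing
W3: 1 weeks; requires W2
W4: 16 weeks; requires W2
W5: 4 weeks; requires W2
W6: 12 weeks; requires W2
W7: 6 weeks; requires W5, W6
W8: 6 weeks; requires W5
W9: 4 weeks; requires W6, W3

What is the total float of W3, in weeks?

The longest chain is W2→W6→W7 = 6+12+6 = 24; overall finish 24 weeks.
Longest path through W3: 11 weeks (earliest finish 7, latest finish 20).
Slack of W3 = 19 − 6 = 13 weeks.

13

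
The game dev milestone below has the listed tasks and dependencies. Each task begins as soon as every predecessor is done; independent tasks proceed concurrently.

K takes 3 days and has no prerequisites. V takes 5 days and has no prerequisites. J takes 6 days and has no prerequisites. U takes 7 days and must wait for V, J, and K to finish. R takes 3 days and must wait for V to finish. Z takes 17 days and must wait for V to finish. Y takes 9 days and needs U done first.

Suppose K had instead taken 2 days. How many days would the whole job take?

22

As given, the longest chain is J→U→Y = 6+7+9 = 22, so the finish is 22 days.
K is off the critical path — its longest chain is 19 days, giving 3 of slack.
No other chain overtakes it, so the finish is 22 days.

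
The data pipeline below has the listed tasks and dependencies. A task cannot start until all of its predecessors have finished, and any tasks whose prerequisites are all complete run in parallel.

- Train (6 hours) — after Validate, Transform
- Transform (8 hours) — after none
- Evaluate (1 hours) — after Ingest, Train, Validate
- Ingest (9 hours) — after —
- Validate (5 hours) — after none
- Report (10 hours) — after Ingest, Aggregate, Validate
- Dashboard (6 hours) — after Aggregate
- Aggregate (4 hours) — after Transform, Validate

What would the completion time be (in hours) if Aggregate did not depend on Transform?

19

With the dependency in place, Transform→Aggregate→Report = 8+4+10 = 22 sets the finish at 22 hours.
Without Transform→Aggregate, Aggregate's earliest start moves from 8 to 5.
After: Ingest→Report = 9+10 = 19 → 19 hours.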